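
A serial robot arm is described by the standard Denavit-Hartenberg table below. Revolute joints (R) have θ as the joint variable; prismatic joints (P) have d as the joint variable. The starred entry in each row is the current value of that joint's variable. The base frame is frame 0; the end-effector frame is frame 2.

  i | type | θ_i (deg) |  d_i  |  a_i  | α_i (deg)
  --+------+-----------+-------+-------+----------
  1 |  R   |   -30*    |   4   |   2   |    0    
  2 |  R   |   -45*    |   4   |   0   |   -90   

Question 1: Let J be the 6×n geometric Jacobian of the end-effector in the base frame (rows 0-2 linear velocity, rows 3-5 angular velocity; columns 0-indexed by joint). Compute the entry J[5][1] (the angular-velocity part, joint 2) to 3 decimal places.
axis z_1 = (0.0000,0.0000,1.0000); lever o_n−o_1 = (0.0000,0.0000,4.0000)
cross product → J_v[:, 1] = (0.0000,0.0000,0.0000)
J_ω[:, 1] = z_1
entry J[5][1] = 1.0000

1.000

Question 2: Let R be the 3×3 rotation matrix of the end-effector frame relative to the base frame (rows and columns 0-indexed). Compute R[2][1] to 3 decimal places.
-1.000

End-effector y-axis (col 1 of R) = (0.0000,0.0000,-1.0000)
R[2][1] = -1.0000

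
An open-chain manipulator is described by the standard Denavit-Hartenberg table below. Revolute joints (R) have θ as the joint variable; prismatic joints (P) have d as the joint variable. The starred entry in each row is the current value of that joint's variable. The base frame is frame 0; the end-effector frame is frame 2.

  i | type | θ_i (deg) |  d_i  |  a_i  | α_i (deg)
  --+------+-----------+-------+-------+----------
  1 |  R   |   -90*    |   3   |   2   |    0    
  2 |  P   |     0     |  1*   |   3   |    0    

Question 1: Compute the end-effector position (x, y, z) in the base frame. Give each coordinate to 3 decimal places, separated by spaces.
0.000 -5.000 4.000

after link 1: o_1 = (0.0000, -2.0000, 3.0000)
after link 2: o_2 = (0.0000, -5.0000, 4.0000)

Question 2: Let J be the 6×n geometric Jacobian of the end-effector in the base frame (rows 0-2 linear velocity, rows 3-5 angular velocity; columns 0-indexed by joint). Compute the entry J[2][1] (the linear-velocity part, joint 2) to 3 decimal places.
1.000

prismatic axis z_1 = (0.0000,0.0000,1.0000)
J_v[:, 1] = z_1; J_ω[:, 1] = (0,0,0)
entry J[2][1] = 1.0000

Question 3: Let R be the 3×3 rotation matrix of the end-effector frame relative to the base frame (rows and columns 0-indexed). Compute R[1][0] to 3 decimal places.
End-effector x-axis (col 0 of R) = (0.0000,-1.0000,0.0000)
R[1][0] = -1.0000

-1.000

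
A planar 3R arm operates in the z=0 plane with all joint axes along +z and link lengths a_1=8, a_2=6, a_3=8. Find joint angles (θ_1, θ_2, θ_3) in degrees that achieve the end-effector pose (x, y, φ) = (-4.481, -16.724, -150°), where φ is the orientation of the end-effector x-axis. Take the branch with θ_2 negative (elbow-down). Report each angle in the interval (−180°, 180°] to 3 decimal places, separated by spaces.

wrist centre = target − a_3·(cos φ, sin φ) = (2.4472, -12.7240)
cos θ_2 = (167.8890−8²−6²)/(2·8·6) = 0.7072; θ_2 = -44.9943° (elbow-down)
β = atan2(-12.7240,2.4472) = -79.1133°; ψ = atan2(-4.2422,12.2431) = -19.1112°
θ_1 = β − ψ = -60.0021°
θ_3 = φ − θ_1 − θ_2 = -45.0036° (wrapped to (-180°,180°])

-60.002 -44.994 -45.004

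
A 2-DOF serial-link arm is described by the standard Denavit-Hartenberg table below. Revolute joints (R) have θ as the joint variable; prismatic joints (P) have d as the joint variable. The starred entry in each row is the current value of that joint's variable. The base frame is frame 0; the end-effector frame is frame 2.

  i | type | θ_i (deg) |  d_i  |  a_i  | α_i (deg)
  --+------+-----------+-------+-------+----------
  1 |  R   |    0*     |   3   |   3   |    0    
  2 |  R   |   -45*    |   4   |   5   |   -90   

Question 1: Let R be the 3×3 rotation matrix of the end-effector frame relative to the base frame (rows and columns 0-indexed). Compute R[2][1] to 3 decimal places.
-1.000

End-effector y-axis (col 1 of R) = (0.0000,0.0000,-1.0000)
R[2][1] = -1.0000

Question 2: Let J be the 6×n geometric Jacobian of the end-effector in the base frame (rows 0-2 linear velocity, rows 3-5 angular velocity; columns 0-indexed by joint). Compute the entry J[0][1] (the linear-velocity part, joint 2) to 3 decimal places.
axis z_1 = (0.0000,0.0000,1.0000); lever o_n−o_1 = (3.5355,-3.5355,4.0000)
cross product → J_v[:, 1] = (3.5355,3.5355,-0.0000)
J_ω[:, 1] = z_1
entry J[0][1] = 3.5355

3.536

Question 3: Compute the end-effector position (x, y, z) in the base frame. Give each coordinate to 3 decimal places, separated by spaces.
6.536 -3.536 7.000

after link 1: o_1 = (3.0000, 0.0000, 3.0000)
after link 2: o_2 = (6.5355, -3.5355, 7.0000)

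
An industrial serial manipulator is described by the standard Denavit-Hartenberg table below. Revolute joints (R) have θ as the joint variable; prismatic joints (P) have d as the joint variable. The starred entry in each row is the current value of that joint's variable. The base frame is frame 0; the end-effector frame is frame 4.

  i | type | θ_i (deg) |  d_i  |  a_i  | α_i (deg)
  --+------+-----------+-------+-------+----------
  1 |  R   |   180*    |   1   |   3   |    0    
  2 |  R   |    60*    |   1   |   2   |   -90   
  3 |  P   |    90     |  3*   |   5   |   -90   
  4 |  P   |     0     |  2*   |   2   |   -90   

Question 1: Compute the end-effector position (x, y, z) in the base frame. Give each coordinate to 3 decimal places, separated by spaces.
-0.402 -1.500 -5.000

after link 1: o_1 = (-3.0000, 0.0000, 1.0000)
after link 2: o_2 = (-4.0000, -1.7321, 2.0000)
after link 3: o_3 = (-1.4019, -3.2321, -3.0000)
after link 4: o_4 = (-0.4019, -1.5000, -5.0000)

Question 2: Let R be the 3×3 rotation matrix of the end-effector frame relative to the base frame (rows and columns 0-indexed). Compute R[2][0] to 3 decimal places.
-1.000

End-effector x-axis (col 0 of R) = (0.0000,-0.0000,-1.0000)
R[2][0] = -1.0000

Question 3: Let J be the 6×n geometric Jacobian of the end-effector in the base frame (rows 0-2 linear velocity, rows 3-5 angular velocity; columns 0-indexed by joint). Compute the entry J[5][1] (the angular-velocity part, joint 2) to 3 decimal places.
1.000

axis z_1 = (0.0000,0.0000,1.0000); lever o_n−o_1 = (2.5981,-1.5000,-6.0000)
cross product → J_v[:, 1] = (1.5000,2.5981,-0.0000)
J_ω[:, 1] = z_1
entry J[5][1] = 1.0000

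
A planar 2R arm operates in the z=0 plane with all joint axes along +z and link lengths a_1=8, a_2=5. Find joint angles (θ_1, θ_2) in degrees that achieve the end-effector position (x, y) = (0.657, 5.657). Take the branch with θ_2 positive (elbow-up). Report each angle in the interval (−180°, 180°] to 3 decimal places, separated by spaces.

44.999 134.998

cos θ_2 = (32.4333−8²−5²)/(2·8·5) = -0.7071; θ_2 = 134.9981° (elbow-up)
β = atan2(5.6570,0.6570) = 83.3754°; ψ = atan2(3.5356,4.4646) = 38.3769°
θ_1 = β − ψ = 44.9985°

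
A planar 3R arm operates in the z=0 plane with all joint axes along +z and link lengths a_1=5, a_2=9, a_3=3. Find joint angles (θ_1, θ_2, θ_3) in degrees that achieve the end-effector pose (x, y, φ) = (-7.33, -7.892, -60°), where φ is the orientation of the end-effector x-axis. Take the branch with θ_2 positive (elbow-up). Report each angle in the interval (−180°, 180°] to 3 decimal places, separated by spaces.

wrist centre = target − a_3·(cos φ, sin φ) = (-8.8300, -5.2939)
cos θ_2 = (105.9945−5²−9²)/(2·5·9) = -0.0001; θ_2 = 90.0035° (elbow-up)
β = atan2(-5.2939,-8.8300) = -149.0557°; ψ = atan2(9.0000,4.9995) = 60.9481°
θ_1 = β − ψ = -210.0038°
θ_3 = φ − θ_1 − θ_2 = 60.0003° (wrapped to (-180°,180°])

149.996 90.003 60.000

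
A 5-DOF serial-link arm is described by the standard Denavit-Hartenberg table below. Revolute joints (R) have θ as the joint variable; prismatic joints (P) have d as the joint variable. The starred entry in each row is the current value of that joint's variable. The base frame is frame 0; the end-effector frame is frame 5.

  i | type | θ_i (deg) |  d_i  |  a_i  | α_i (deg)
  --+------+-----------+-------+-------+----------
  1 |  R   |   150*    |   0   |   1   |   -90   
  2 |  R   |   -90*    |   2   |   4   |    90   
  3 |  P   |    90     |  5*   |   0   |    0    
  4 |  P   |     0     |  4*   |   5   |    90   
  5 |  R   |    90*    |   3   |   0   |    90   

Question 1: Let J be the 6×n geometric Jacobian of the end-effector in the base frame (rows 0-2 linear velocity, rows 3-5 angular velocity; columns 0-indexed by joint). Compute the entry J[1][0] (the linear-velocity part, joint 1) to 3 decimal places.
3.428

axis z_0 = ẑ; lever o_n−o_0 = (3.4282,-10.0622,7.0000)
cross product → J_v[:, 0] = (10.0622,3.4282,-0.0000)
J_ω[:, 0] = z_0
entry J[1][0] = 3.4282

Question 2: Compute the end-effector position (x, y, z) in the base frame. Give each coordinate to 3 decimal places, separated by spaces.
after link 1: o_1 = (-0.8660, 0.5000, 0.0000)
after link 2: o_2 = (-1.8660, -1.2321, 4.0000)
after link 3: o_3 = (2.4641, -3.7321, 4.0000)
after link 4: o_4 = (3.4282, -10.0622, 4.0000)
after link 5: o_5 = (3.4282, -10.0622, 7.0000)

3.428 -10.062 7.000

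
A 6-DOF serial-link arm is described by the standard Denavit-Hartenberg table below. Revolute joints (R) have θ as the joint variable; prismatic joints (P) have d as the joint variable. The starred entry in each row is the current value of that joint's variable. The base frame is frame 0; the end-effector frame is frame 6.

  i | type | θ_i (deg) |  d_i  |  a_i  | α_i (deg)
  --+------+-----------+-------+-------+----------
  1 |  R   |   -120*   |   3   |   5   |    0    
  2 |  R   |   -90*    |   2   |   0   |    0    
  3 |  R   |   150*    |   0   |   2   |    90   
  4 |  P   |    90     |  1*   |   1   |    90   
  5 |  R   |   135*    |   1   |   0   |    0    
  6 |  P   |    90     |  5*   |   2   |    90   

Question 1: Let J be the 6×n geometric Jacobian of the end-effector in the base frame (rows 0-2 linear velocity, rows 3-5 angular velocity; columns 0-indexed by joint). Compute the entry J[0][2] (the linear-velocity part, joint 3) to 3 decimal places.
axis z_2 = (0.0000,0.0000,1.0000); lever o_n−o_2 = (4.3587,-6.7211,-0.4142)
cross product → J_v[:, 2] = (6.7211,4.3587,-0.0000)
J_ω[:, 2] = z_2
entry J[0][2] = 6.7211

6.721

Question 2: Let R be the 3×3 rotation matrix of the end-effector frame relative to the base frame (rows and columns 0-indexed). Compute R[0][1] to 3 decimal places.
End-effector y-axis (col 1 of R) = (0.5000,-0.8660,-0.0000)
R[0][1] = 0.5000

0.500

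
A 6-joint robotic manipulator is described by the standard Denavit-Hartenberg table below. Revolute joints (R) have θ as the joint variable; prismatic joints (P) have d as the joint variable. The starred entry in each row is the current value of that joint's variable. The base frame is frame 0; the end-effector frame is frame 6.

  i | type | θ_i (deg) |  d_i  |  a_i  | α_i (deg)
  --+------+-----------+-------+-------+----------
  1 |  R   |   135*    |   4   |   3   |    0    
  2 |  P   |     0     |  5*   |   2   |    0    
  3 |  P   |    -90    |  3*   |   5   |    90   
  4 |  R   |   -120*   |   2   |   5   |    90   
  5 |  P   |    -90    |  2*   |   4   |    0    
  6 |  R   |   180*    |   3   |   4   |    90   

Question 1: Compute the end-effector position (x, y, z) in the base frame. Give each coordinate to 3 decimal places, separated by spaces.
after link 1: o_1 = (-2.1213, 2.1213, 4.0000)
after link 2: o_2 = (-3.5355, 3.5355, 9.0000)
after link 3: o_3 = (0.0000, 7.0711, 12.0000)
after link 4: o_4 = (-0.3536, 3.8891, 7.6699)
after link 5: o_5 = (-4.4067, 5.4928, 8.6699)
after link 6: o_6 = (-3.4154, 0.8272, 10.1699)

-3.415 0.827 10.170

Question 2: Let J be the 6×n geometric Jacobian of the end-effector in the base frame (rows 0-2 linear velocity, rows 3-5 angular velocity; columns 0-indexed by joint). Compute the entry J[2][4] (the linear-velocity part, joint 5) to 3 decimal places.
prismatic axis z_4 = (-0.6124,-0.6124,0.5000)
J_v[:, 4] = z_4; J_ω[:, 4] = (0,0,0)
entry J[2][4] = 0.5000

0.500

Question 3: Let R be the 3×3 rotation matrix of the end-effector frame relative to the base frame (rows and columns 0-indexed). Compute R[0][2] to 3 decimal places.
End-effector z-axis (col 2 of R) = (-0.3536,-0.3536,-0.8660)
R[0][2] = -0.3536

-0.354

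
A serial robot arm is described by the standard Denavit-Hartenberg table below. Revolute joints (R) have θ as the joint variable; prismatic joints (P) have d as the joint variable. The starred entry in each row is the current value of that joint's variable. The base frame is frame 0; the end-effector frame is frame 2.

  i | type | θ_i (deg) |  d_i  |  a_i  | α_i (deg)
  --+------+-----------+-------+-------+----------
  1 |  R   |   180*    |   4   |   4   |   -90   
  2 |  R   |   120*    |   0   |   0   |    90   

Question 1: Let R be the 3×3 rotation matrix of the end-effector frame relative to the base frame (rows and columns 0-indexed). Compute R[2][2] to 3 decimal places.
-0.500

End-effector z-axis (col 2 of R) = (-0.8660,0.0000,-0.5000)
R[2][2] = -0.5000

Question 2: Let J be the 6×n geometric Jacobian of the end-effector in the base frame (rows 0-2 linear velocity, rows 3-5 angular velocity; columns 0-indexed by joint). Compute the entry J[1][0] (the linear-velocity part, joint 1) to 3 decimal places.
-4.000

axis z_0 = ẑ; lever o_n−o_0 = (-4.0000,0.0000,4.0000)
cross product → J_v[:, 0] = (-0.0000,-4.0000,0.0000)
J_ω[:, 0] = z_0
entry J[1][0] = -4.0000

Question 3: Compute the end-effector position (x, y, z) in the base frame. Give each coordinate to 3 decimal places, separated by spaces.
after link 1: o_1 = (-4.0000, 0.0000, 4.0000)
after link 2: o_2 = (-4.0000, 0.0000, 4.0000)

-4.000 0.000 4.000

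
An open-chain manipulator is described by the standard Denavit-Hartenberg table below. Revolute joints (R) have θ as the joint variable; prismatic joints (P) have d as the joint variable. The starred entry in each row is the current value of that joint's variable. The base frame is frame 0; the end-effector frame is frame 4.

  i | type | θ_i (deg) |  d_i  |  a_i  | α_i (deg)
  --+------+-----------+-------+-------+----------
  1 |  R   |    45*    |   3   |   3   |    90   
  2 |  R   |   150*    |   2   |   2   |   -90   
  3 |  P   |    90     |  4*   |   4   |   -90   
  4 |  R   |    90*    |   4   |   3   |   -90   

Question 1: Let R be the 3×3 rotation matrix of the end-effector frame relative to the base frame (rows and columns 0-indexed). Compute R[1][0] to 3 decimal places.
0.354

End-effector x-axis (col 0 of R) = (0.3536,0.3536,0.8660)
R[1][0] = 0.3536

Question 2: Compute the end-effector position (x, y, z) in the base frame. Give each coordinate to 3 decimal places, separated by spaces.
1.578 4.407 1.134

after link 1: o_1 = (2.1213, 2.1213, 3.0000)
after link 2: o_2 = (2.3108, -0.5176, 4.0000)
after link 3: o_3 = (-1.9319, 0.8966, 0.5359)
after link 4: o_4 = (1.5783, 4.4067, 1.1340)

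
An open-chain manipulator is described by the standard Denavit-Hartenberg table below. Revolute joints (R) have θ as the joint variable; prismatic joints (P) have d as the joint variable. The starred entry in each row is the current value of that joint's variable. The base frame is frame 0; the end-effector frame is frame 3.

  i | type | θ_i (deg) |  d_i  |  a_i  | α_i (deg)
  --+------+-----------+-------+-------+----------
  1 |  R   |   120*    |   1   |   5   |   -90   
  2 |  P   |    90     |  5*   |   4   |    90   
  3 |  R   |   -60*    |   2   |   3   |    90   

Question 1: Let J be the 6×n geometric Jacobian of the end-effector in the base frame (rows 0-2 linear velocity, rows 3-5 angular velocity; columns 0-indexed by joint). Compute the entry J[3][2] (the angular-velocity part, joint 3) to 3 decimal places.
axis z_2 = (-0.5000,0.8660,0.0000); lever o_n−o_2 = (1.2500,3.0311,-1.5000)
cross product → J_v[:, 2] = (-1.2990,-0.7500,-2.5981)
J_ω[:, 2] = z_2
entry J[3][2] = -0.5000

-0.500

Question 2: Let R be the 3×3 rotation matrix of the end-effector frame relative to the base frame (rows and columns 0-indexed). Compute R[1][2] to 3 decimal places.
0.250

End-effector z-axis (col 2 of R) = (0.4330,0.2500,0.8660)
R[1][2] = 0.2500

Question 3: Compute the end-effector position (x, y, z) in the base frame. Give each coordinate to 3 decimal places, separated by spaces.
after link 1: o_1 = (-2.5000, 4.3301, 1.0000)
after link 2: o_2 = (-6.8301, 1.8301, -3.0000)
after link 3: o_3 = (-5.5801, 4.8612, -4.5000)

-5.580 4.861 -4.500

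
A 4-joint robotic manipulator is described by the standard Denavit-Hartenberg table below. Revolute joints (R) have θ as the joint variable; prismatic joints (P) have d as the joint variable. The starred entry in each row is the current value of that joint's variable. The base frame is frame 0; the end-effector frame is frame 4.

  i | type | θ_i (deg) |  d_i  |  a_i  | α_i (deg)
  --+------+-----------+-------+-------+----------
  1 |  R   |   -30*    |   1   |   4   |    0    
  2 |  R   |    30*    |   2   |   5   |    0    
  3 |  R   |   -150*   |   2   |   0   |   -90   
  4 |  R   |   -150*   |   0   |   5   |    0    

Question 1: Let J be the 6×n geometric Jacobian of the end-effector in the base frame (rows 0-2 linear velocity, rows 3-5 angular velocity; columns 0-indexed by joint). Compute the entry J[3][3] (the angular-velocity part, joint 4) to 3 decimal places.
axis z_3 = (0.5000,-0.8660,0.0000); lever o_n−o_3 = (3.7500,2.1651,2.5000)
cross product → J_v[:, 3] = (-2.1651,-1.2500,4.3301)
J_ω[:, 3] = z_3
entry J[3][3] = 0.5000

0.500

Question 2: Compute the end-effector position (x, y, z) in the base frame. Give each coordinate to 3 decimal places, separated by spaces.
after link 1: o_1 = (3.4641, -2.0000, 1.0000)
after link 2: o_2 = (8.4641, -2.0000, 3.0000)
after link 3: o_3 = (8.4641, -2.0000, 5.0000)
after link 4: o_4 = (12.2141, 0.1651, 7.5000)

12.214 0.165 7.500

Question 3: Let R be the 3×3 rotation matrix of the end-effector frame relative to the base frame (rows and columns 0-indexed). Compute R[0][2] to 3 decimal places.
End-effector z-axis (col 2 of R) = (0.5000,-0.8660,0.0000)
R[0][2] = 0.5000

0.500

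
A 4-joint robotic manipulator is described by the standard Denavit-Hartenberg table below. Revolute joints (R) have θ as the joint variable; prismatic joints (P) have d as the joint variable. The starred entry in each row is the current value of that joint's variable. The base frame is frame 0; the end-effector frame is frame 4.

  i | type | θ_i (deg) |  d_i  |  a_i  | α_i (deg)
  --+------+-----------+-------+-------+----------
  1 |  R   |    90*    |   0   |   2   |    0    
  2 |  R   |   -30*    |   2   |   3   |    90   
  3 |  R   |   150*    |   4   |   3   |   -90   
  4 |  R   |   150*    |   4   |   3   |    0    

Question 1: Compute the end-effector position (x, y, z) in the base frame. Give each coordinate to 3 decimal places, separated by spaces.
2.491 1.315 -1.263

after link 1: o_1 = (0.0000, 2.0000, 0.0000)
after link 2: o_2 = (1.5000, 4.5981, 2.0000)
after link 3: o_3 = (3.6651, 0.3481, 3.5000)
after link 4: o_4 = (2.4910, 1.3146, -1.2631)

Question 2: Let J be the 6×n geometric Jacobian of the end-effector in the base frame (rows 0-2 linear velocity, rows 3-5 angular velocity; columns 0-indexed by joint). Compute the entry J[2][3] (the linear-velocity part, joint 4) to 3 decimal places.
-0.750

axis z_3 = (-0.2500,-0.4330,-0.8660); lever o_n−o_3 = (-1.1740,0.9665,-4.7631)
cross product → J_v[:, 3] = (2.8995,-0.1740,-0.7500)
J_ω[:, 3] = z_3
entry J[2][3] = -0.7500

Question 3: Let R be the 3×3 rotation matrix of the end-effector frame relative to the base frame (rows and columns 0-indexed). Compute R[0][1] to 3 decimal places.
End-effector y-axis (col 1 of R) = (0.9665,-0.0580,-0.2500)
R[0][1] = 0.9665

0.967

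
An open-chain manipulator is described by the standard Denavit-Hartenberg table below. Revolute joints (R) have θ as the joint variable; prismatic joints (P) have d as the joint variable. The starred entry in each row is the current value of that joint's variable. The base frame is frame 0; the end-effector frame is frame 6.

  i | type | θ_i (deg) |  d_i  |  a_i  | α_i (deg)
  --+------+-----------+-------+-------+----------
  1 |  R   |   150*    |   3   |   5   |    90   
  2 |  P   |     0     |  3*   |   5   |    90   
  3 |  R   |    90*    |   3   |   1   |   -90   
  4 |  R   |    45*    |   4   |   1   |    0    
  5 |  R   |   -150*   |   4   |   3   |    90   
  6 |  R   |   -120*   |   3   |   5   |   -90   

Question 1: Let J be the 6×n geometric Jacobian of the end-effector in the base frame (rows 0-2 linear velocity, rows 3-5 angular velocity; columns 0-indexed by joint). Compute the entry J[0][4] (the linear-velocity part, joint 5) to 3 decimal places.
axis z_4 = (0.8660,-0.5000,-0.0000); lever o_n−o_4 = (-1.7995,-2.4566,0.2935)
cross product → J_v[:, 4] = (-0.1467,-0.2542,-3.0272)
J_ω[:, 4] = z_4
entry J[0][4] = -0.1467

-0.147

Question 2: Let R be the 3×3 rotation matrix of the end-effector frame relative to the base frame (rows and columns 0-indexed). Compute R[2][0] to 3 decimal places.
0.483

End-effector x-axis (col 0 of R) = (-0.6853,0.5451,0.4830)
R[2][0] = 0.4830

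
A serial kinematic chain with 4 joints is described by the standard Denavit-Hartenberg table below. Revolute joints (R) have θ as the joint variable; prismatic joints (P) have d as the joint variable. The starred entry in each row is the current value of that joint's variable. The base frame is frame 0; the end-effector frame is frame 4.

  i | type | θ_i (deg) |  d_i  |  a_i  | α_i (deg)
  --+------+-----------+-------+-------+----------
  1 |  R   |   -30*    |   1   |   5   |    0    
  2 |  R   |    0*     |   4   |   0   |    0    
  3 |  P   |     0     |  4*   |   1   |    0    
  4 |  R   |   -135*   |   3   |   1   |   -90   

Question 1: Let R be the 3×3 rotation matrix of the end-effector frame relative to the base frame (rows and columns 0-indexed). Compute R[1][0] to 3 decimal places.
-0.259

End-effector x-axis (col 0 of R) = (-0.9659,-0.2588,0.0000)
R[1][0] = -0.2588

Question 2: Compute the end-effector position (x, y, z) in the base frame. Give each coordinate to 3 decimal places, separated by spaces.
after link 1: o_1 = (4.3301, -2.5000, 1.0000)
after link 2: o_2 = (4.3301, -2.5000, 5.0000)
after link 3: o_3 = (5.1962, -3.0000, 9.0000)
after link 4: o_4 = (4.2302, -3.2588, 12.0000)

4.230 -3.259 12.000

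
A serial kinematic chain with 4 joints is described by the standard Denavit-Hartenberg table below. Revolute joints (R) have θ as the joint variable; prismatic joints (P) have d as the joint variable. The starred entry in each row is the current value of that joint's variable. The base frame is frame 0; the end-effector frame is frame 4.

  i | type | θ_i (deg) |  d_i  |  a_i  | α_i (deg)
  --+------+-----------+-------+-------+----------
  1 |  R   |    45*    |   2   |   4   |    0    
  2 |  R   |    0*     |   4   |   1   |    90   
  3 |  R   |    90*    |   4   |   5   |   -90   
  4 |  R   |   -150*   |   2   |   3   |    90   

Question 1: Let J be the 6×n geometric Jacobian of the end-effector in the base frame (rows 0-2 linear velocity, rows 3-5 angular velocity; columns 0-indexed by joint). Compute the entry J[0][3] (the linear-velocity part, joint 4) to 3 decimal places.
axis z_3 = (-0.7071,-0.7071,0.0000); lever o_n−o_3 = (-0.3536,-2.4749,-2.5981)
cross product → J_v[:, 3] = (1.8371,-1.8371,1.5000)
J_ω[:, 3] = z_3
entry J[0][3] = 1.8371

1.837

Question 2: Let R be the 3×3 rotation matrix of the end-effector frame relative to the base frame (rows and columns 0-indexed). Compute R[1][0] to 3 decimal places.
End-effector x-axis (col 0 of R) = (0.3536,-0.3536,-0.8660)
R[1][0] = -0.3536

-0.354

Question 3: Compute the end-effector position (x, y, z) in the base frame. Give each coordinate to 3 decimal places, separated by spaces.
after link 1: o_1 = (2.8284, 2.8284, 2.0000)
after link 2: o_2 = (3.5355, 3.5355, 6.0000)
after link 3: o_3 = (6.3640, 0.7071, 11.0000)
after link 4: o_4 = (6.0104, -1.7678, 8.4019)

6.010 -1.768 8.402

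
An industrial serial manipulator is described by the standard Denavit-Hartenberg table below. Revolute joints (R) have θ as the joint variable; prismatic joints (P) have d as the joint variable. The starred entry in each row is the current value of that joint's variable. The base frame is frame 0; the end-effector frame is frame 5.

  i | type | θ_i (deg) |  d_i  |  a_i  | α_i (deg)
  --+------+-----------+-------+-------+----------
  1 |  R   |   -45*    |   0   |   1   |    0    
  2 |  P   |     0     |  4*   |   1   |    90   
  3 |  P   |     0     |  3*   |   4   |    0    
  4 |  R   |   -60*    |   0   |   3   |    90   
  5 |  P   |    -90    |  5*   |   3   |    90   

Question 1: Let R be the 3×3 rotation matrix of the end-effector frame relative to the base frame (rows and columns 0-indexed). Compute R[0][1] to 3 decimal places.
-0.612

End-effector y-axis (col 1 of R) = (-0.6124,0.6124,-0.5000)
R[0][1] = -0.6124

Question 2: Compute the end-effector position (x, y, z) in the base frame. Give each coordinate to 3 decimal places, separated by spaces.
after link 1: o_1 = (0.7071, -0.7071, 0.0000)
after link 2: o_2 = (1.4142, -1.4142, 4.0000)
after link 3: o_3 = (2.1213, -6.3640, 4.0000)
after link 4: o_4 = (3.1820, -7.4246, 1.4019)
after link 5: o_5 = (2.2414, -2.2414, -1.0981)

2.241 -2.241 -1.098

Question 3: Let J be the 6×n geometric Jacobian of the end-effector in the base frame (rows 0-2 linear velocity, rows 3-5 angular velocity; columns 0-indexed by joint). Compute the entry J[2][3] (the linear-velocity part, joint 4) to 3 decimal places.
-2.830

axis z_3 = (-0.7071,-0.7071,0.0000); lever o_n−o_3 = (0.1201,4.1225,-5.0981)
cross product → J_v[:, 3] = (3.6049,-3.6049,-2.8301)
J_ω[:, 3] = z_3
entry J[2][3] = -2.8301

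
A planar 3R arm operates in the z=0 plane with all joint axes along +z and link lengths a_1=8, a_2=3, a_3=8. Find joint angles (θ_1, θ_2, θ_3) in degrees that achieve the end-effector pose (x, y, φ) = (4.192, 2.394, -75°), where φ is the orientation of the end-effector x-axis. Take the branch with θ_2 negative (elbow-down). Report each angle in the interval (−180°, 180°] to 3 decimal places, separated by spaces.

89.998 -44.996 -120.002

wrist centre = target − a_3·(cos φ, sin φ) = (2.1214, 10.1214)
cos θ_2 = (106.9434−8²−3²)/(2·8·3) = 0.7072; θ_2 = -44.9961° (elbow-down)
β = atan2(10.1214,2.1214) = 78.1622°; ψ = atan2(-2.1212,10.1215) = -11.8363°
θ_1 = β − ψ = 89.9985°
θ_3 = φ − θ_1 − θ_2 = -120.0023° (wrapped to (-180°,180°])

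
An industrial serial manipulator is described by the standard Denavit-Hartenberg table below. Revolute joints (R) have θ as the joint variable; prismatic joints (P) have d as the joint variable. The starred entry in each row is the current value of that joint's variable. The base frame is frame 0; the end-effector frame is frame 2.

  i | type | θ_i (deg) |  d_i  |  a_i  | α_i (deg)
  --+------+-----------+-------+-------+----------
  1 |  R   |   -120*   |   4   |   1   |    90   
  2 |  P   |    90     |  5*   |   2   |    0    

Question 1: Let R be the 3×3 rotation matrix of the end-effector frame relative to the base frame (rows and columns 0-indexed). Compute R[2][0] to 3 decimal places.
1.000

End-effector x-axis (col 0 of R) = (0.0000,-0.0000,1.0000)
R[2][0] = 1.0000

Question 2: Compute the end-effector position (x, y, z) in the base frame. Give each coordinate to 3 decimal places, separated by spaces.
after link 1: o_1 = (-0.5000, -0.8660, 4.0000)
after link 2: o_2 = (-4.8301, 1.6340, 6.0000)

-4.830 1.634 6.000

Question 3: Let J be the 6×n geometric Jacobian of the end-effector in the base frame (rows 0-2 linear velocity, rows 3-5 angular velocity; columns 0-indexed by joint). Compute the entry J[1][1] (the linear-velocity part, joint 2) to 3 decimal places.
0.500

prismatic axis z_1 = (-0.8660,0.5000,0.0000)
J_v[:, 1] = z_1; J_ω[:, 1] = (0,0,0)
entry J[1][1] = 0.5000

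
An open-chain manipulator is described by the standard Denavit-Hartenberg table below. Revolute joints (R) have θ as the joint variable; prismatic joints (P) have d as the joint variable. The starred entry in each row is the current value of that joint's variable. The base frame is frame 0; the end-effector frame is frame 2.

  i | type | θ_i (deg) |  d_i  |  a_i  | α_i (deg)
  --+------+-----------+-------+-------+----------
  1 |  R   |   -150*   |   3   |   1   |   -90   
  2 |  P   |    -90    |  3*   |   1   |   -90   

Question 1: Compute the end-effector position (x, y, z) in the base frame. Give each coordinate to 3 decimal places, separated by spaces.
after link 1: o_1 = (-0.8660, -0.5000, 3.0000)
after link 2: o_2 = (0.6340, -3.0981, 4.0000)

0.634 -3.098 4.000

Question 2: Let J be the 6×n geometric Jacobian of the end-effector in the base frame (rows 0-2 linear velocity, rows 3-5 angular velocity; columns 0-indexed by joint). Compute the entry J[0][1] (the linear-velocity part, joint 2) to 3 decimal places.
0.500

prismatic axis z_1 = (0.5000,-0.8660,0.0000)
J_v[:, 1] = z_1; J_ω[:, 1] = (0,0,0)
entry J[0][1] = 0.5000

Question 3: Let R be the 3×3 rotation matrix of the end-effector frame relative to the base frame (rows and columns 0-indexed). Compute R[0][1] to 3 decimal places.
-0.500

End-effector y-axis (col 1 of R) = (-0.5000,0.8660,-0.0000)
R[0][1] = -0.5000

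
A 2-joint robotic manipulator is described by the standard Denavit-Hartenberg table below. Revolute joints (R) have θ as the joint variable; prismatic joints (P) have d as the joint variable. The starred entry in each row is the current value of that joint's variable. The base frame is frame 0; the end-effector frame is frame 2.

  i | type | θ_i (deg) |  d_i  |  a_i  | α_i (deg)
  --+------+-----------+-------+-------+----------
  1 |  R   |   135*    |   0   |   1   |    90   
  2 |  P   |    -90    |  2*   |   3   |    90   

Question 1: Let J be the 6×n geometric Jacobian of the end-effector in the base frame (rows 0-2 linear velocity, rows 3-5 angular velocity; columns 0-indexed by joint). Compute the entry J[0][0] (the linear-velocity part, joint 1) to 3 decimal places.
-2.121

axis z_0 = ẑ; lever o_n−o_0 = (0.7071,2.1213,-3.0000)
cross product → J_v[:, 0] = (-2.1213,0.7071,0.0000)
J_ω[:, 0] = z_0
entry J[0][0] = -2.1213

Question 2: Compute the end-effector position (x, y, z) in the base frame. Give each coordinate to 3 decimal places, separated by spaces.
0.707 2.121 -3.000

after link 1: o_1 = (-0.7071, 0.7071, 0.0000)
after link 2: o_2 = (0.7071, 2.1213, -3.0000)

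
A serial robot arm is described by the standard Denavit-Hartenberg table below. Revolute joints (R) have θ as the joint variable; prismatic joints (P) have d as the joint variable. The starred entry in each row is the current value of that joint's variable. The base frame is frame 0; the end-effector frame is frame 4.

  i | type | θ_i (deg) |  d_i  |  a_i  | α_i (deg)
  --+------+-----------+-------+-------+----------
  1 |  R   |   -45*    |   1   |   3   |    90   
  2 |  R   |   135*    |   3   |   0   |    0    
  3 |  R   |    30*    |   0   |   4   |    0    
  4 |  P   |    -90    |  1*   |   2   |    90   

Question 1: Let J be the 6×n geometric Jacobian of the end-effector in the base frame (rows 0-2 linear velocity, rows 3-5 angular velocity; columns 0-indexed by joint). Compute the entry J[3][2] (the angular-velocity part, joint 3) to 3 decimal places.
axis z_2 = (-0.7071,-0.7071,0.0000); lever o_n−o_2 = (-3.0731,1.6589,2.9671)
cross product → J_v[:, 2] = (-2.0981,2.0981,-3.3461)
J_ω[:, 2] = z_2
entry J[3][2] = -0.7071

-0.707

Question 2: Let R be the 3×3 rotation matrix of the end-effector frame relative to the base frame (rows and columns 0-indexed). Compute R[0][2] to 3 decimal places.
End-effector z-axis (col 2 of R) = (0.6830,-0.6830,-0.2588)
R[0][2] = 0.6830

0.683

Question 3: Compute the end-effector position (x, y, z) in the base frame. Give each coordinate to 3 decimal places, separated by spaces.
after link 1: o_1 = (2.1213, -2.1213, 1.0000)
after link 2: o_2 = (0.0000, -4.2426, 1.0000)
after link 3: o_3 = (-2.7321, -1.5106, 2.0353)
after link 4: o_4 = (-3.0731, -2.5837, 3.9671)

-3.073 -2.584 3.967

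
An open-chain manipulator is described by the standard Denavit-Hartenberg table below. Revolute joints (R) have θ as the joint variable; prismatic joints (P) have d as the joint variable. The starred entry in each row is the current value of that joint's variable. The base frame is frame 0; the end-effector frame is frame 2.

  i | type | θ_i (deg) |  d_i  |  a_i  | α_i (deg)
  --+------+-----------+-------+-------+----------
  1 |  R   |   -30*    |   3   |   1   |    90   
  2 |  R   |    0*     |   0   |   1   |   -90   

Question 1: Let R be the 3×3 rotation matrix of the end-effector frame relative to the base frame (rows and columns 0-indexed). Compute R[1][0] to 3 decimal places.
End-effector x-axis (col 0 of R) = (0.8660,-0.5000,0.0000)
R[1][0] = -0.5000

-0.500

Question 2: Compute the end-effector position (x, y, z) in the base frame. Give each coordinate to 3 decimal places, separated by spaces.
1.732 -1.000 3.000

after link 1: o_1 = (0.8660, -0.5000, 3.0000)
after link 2: o_2 = (1.7321, -1.0000, 3.0000)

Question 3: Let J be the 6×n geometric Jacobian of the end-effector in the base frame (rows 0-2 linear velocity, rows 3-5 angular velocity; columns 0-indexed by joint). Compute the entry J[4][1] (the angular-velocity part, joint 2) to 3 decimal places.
axis z_1 = (-0.5000,-0.8660,0.0000); lever o_n−o_1 = (0.8660,-0.5000,0.0000)
cross product → J_v[:, 1] = (0.0000,0.0000,1.0000)
J_ω[:, 1] = z_1
entry J[4][1] = -0.8660

-0.866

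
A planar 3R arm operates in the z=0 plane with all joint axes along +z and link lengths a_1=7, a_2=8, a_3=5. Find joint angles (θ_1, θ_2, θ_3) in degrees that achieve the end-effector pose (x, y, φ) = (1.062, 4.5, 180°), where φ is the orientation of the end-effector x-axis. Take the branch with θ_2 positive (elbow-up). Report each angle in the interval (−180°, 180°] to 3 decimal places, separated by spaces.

wrist centre = target − a_3·(cos φ, sin φ) = (6.0620, 4.5000)
cos θ_2 = (56.9978−7²−8²)/(2·7·8) = -0.5000; θ_2 = 120.0013° (elbow-up)
β = atan2(4.5000,6.0620) = 36.5876°; ψ = atan2(6.9281,2.9998) = 66.5876°
θ_1 = β − ψ = -30.0000°
θ_3 = φ − θ_1 − θ_2 = 89.9987° (wrapped to (-180°,180°])

-30.000 120.001 89.999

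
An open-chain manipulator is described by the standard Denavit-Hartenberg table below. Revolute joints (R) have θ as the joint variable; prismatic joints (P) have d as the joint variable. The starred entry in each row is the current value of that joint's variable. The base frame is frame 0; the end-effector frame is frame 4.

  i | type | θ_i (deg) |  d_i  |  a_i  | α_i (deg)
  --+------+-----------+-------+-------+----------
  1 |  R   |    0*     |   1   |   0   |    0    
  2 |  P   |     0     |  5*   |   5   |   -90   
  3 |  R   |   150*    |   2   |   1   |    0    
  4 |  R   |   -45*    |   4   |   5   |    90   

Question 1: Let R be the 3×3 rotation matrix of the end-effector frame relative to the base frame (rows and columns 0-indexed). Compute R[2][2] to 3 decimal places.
-0.259

End-effector z-axis (col 2 of R) = (0.9659,0.0000,-0.2588)
R[2][2] = -0.2588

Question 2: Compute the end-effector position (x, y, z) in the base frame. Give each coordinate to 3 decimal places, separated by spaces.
2.840 6.000 0.670

after link 1: o_1 = (0.0000, 0.0000, 1.0000)
after link 2: o_2 = (5.0000, 0.0000, 6.0000)
after link 3: o_3 = (4.1340, 2.0000, 5.5000)
after link 4: o_4 = (2.8399, 6.0000, 0.6704)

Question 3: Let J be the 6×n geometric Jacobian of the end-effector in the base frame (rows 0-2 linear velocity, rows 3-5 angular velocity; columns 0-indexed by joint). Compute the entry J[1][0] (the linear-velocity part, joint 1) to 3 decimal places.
axis z_0 = ẑ; lever o_n−o_0 = (2.8399,6.0000,0.6704)
cross product → J_v[:, 0] = (-6.0000,2.8399,0.0000)
J_ω[:, 0] = z_0
entry J[1][0] = 2.8399

2.840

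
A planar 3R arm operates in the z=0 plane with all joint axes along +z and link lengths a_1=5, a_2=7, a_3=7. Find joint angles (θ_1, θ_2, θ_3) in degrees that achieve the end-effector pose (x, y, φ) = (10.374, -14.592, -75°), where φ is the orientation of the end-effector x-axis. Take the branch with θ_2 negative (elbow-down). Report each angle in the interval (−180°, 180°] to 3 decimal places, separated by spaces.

-24.894 -29.987 -20.118

wrist centre = target − a_3·(cos φ, sin φ) = (8.5623, -7.8305)
cos θ_2 = (134.6294−5²−7²)/(2·5·7) = 0.8661; θ_2 = -29.9875° (elbow-down)
β = atan2(-7.8305,8.5623) = -42.4441°; ψ = atan2(-3.4987,11.0629) = -17.5496°
θ_1 = β − ψ = -24.8945°
θ_3 = φ − θ_1 − θ_2 = -20.1181° (wrapped to (-180°,180°])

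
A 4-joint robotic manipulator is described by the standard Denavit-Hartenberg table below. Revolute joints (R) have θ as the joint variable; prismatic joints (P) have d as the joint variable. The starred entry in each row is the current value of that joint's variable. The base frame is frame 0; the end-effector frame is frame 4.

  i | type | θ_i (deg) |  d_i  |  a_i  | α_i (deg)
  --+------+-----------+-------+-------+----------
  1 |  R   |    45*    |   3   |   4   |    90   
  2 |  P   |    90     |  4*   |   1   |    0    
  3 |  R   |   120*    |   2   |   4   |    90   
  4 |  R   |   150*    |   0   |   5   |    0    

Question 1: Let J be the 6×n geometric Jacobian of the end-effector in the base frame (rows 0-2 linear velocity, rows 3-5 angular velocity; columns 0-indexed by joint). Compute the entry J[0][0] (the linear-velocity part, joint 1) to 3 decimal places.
axis z_0 = ẑ; lever o_n−o_0 = (9.0410,-2.9798,4.1651)
cross product → J_v[:, 0] = (2.9798,9.0410,-0.0000)
J_ω[:, 0] = z_0
entry J[0][0] = 2.9798

2.980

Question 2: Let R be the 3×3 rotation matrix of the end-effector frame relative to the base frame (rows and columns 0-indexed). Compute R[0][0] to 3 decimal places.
End-effector x-axis (col 0 of R) = (0.8839,0.1768,0.4330)
R[0][0] = 0.8839

0.884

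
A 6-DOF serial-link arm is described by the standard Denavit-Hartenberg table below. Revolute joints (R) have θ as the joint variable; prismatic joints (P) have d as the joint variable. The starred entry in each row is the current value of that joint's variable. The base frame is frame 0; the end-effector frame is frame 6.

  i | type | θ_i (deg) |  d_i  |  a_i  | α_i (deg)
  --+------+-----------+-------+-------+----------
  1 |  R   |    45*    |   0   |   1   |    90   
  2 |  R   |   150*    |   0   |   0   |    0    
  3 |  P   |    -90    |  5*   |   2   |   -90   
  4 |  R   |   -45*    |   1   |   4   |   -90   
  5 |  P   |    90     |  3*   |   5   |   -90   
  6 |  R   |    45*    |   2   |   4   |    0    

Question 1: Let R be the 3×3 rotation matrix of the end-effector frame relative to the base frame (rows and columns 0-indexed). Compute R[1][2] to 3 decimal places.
0.250

End-effector z-axis (col 2 of R) = (-0.7500,0.2500,-0.6124)
R[1][2] = 0.2500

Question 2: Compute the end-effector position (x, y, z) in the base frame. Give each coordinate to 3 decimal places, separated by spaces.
10.588 1.689 -0.352

after link 1: o_1 = (0.7071, 0.7071, 0.0000)
after link 2: o_2 = (0.7071, 0.7071, 0.0000)
after link 3: o_3 = (4.9497, -2.1213, 1.7321)
after link 4: o_4 = (7.3374, -3.7337, 4.6815)
after link 5: o_5 = (9.6492, 1.5782, 4.0187)
after link 6: o_6 = (10.5884, 1.6889, -0.3524)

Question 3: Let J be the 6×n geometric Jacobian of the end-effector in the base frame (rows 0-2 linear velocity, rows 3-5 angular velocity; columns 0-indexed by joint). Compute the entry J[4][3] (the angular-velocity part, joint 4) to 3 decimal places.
axis z_3 = (-0.6124,-0.6124,0.5000); lever o_n−o_3 = (5.6386,3.8102,-2.0844)
cross product → J_v[:, 3] = (-0.6287,1.5429,1.1197)
J_ω[:, 3] = z_3
entry J[4][3] = -0.6124

-0.612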